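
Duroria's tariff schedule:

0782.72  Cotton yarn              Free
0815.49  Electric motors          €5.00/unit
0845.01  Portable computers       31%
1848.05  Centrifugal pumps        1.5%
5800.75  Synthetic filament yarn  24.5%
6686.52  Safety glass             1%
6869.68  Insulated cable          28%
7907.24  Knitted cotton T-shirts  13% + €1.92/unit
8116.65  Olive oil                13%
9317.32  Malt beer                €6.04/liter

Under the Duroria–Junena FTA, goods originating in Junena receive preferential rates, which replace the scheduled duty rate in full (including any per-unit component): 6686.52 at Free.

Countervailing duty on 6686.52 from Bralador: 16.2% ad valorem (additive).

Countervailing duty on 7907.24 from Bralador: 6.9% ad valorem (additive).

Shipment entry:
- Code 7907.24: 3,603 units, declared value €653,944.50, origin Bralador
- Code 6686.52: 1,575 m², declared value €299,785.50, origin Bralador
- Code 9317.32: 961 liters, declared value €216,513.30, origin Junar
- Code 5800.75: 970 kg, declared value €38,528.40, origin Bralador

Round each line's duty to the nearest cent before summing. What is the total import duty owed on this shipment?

Line 1 (7907.24, Bralador, 3,603 units, €653,944.50):
Base rate for 7907.24 is 13% + €1.92/unit.
Additional duty on 7907.24 from Bralador: +6.9%. Applied ad valorem rate: 13% + 6.9% = 19.9%.
Duty = €653,944.50 × 19.9% + 3,603 × €1.92 = €137,052.72.
Line 2 (6686.52, Bralador, 1,575 m², €299,785.50):
Base rate for 6686.52 is 1%.
6686.52 has an FTA preferential rate, but origin Bralador is not Junena; base rate stands.
Additional duty on 6686.52 from Bralador: +16.2%. Applied ad valorem rate: 1% + 16.2% = 17.2%.
Duty = €299,785.50 × 17.2% = €51,563.11.
Line 3 (9317.32, Junar, 961 liters, €216,513.30):
Base rate for 9317.32 is €6.04/liter.
Duty = 961 × €6.04 = €5,804.44.
Line 4 (5800.75, Bralador, 970 kg, €38,528.40):
Base rate for 5800.75 is 24.5%.
Duty = €38,528.40 × 24.5% = €9,439.46.
Total = €137,052.72 + €51,563.11 + €5,804.44 + €9,439.46 = €203,859.73.

€203,859.73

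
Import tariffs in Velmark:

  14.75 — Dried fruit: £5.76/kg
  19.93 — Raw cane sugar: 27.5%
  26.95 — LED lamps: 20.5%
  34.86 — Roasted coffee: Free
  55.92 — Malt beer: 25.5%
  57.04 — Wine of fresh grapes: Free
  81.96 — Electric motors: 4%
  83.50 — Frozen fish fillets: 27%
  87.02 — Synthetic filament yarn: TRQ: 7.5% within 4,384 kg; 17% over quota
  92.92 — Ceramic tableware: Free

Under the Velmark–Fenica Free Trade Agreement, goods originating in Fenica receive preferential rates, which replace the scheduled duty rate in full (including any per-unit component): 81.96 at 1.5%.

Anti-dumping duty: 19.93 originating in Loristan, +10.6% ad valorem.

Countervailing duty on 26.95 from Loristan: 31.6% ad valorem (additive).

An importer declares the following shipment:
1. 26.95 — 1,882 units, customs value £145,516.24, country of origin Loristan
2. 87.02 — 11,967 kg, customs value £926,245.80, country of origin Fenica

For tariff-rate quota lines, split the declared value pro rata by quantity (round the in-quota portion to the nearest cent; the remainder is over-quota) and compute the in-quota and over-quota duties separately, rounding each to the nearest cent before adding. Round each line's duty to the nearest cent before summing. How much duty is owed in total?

£201,040.19

Line 1 (26.95, Loristan, 1,882 units, £145,516.24):
Base rate for 26.95 is 20.5%.
Additional duty on 26.95 from Loristan: +31.6%. Applied ad valorem rate: 20.5% + 31.6% = 52.1%.
Duty = £145,516.24 × 52.1% = £75,813.96.
Line 2 (87.02, Fenica, 11,967 kg, £926,245.80):
Code 87.02 is under a tariff-rate quota (threshold 4,384 kg). In-quota: 4,384 kg at 7.5%; over-quota: 7,583 kg at 17%.
Pro-rata value split: in-quota = £926,245.80 × 4,384/11,967 = £339,321.60; over-quota = £926,245.80 − £339,321.60 = £586,924.20.
In-quota duty = £339,321.60 × 7.5% = £25,449.12. Over-quota duty = £586,924.20 × 17% = £99,777.11.
Line duty = £25,449.12 + £99,777.11 = £125,226.23.
Total = £75,813.96 + £125,226.23 = £201,040.19.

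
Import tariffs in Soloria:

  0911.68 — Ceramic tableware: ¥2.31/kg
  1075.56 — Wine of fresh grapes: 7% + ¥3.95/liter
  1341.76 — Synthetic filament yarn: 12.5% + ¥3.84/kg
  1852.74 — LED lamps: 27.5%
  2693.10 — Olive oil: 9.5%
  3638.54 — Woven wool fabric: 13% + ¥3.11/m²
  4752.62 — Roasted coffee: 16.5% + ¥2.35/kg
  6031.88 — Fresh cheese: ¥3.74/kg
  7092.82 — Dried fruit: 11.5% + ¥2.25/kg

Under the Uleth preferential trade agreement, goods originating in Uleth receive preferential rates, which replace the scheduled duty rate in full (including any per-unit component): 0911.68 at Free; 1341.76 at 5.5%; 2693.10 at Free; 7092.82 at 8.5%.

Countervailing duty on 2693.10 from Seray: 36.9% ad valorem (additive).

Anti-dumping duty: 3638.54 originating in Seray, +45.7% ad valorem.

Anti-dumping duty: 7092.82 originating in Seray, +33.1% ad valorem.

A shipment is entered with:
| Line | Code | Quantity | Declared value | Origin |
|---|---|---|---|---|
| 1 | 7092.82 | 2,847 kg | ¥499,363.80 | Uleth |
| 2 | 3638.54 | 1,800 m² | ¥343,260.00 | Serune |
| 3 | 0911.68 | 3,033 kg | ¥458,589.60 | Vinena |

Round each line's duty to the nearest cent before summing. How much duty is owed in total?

Line 1 (7092.82, Uleth, 2,847 kg, ¥499,363.80):
Base rate for 7092.82 is 11.5% + ¥2.25/kg.
Origin Uleth qualifies under the Soloria–Uleth agreement and 7092.82 is covered: preferential rate 8.5% applies instead.
The additional-duty order on 7092.82 targets Seray, not Uleth; it does not apply.
Duty = ¥499,363.80 × 8.5% = ¥42,445.92.
Line 2 (3638.54, Serune, 1,800 m², ¥343,260.00):
Base rate for 3638.54 is 13% + ¥3.11/m².
The additional-duty order on 3638.54 targets Seray, not Serune; it does not apply.
Duty = ¥343,260.00 × 13% + 1,800 × ¥3.11 = ¥50,221.80.
Line 3 (0911.68, Vinena, 3,033 kg, ¥458,589.60):
Base rate for 0911.68 is ¥2.31/kg.
0911.68 has an FTA preferential rate, but origin Vinena is not Uleth; base rate stands.
Duty = 3,033 × ¥2.31 = ¥7,006.23.
Total = ¥42,445.92 + ¥50,221.80 + ¥7,006.23 = ¥99,673.95.

¥99,673.95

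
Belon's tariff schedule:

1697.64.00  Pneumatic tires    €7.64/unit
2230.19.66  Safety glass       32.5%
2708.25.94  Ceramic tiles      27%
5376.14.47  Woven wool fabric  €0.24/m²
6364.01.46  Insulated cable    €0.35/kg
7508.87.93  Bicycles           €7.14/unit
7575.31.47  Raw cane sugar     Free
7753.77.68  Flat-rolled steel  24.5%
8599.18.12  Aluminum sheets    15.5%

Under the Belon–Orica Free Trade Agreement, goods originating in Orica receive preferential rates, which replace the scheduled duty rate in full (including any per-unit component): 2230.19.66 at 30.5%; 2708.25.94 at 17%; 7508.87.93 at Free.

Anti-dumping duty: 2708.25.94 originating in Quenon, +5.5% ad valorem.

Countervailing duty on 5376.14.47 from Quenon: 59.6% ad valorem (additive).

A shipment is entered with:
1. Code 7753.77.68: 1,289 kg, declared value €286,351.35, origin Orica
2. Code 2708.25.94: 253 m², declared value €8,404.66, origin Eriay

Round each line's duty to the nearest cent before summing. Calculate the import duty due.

€72,425.34

Line 1 (7753.77.68, Orica, 1,289 kg, €286,351.35):
Base rate for 7753.77.68 is 24.5%.
Origin Orica is the FTA partner but 7753.77.68 is not on the preference list; base rate stands.
Duty = €286,351.35 × 24.5% = €70,156.08.
Line 2 (2708.25.94, Eriay, 253 m², €8,404.66):
Base rate for 2708.25.94 is 27%.
2708.25.94 has an FTA preferential rate, but origin Eriay is not Orica; base rate stands.
The additional-duty order on 2708.25.94 targets Quenon, not Eriay; it does not apply.
Duty = €8,404.66 × 27% = €2,269.26.
Total = €70,156.08 + €2,269.26 = €72,425.34.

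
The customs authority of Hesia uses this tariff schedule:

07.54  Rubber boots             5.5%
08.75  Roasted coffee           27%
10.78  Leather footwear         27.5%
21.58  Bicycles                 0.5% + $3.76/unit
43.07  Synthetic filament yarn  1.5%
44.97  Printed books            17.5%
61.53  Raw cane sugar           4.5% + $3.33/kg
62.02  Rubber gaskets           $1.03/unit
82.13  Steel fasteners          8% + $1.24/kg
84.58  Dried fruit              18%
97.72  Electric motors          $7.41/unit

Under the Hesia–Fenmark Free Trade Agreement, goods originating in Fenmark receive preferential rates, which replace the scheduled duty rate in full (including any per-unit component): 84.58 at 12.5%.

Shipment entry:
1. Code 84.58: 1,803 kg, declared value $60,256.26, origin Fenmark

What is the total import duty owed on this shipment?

Line 1 (84.58, Fenmark, 1,803 kg, $60,256.26):
Base rate for 84.58 is 18%.
Origin Fenmark qualifies under the Hesia–Fenmark agreement and 84.58 is covered: preferential rate 12.5% applies instead.
Duty = $60,256.26 × 12.5% = $7,532.03.

$7,532.03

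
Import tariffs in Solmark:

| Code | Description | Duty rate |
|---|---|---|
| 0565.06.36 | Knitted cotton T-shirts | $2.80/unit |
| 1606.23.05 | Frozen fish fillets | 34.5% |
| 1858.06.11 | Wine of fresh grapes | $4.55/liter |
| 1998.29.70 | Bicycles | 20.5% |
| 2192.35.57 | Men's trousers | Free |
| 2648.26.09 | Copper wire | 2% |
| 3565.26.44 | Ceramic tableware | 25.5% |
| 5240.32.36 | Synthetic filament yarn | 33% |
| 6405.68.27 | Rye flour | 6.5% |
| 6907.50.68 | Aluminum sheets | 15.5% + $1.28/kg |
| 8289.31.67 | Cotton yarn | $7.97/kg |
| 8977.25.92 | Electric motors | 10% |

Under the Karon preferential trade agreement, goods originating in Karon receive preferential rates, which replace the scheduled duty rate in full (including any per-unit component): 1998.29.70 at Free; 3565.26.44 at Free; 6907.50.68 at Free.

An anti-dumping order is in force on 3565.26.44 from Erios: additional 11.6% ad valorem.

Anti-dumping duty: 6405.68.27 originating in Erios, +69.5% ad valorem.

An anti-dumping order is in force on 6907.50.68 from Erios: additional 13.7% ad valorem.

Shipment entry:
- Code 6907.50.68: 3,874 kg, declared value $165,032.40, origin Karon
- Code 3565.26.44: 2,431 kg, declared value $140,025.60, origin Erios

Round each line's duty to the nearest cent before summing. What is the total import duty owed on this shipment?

Line 1 (6907.50.68, Karon, 3,874 kg, $165,032.40):
Base rate for 6907.50.68 is 15.5% + $1.28/kg.
Origin Karon qualifies under the Solmark–Karon agreement and 6907.50.68 is covered: preferential rate Free applies instead.
The additional-duty order on 6907.50.68 targets Erios, not Karon; it does not apply.
Duty = $165,032.40 × 0% = $0.00.
Line 2 (3565.26.44, Erios, 2,431 kg, $140,025.60):
Base rate for 3565.26.44 is 25.5%.
3565.26.44 has an FTA preferential rate, but origin Erios is not Karon; base rate stands.
Additional duty on 3565.26.44 from Erios: +11.6%. Applied ad valorem rate: 25.5% + 11.6% = 37.1%.
Duty = $140,025.60 × 37.1% = $51,949.50.
Total = $0.00 + $51,949.50 = $51,949.50.

$51,949.50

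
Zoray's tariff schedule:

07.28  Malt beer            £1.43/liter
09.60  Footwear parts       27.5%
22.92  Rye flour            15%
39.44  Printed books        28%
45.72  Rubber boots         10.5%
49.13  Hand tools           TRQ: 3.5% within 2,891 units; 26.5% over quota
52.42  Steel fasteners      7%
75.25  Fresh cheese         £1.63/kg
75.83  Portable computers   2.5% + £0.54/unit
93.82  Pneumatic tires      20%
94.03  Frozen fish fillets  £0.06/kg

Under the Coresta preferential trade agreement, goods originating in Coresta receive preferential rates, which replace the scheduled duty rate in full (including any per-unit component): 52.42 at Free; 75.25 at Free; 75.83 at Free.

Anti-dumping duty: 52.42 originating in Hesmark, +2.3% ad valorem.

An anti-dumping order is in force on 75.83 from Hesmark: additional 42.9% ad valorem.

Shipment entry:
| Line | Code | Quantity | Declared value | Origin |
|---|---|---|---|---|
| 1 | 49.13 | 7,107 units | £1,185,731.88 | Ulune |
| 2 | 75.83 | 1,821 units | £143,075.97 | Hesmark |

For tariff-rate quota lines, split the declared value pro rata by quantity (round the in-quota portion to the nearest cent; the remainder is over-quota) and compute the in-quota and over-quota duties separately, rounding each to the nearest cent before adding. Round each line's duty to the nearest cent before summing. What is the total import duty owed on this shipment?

£269,221.86

Line 1 (49.13, Ulune, 7,107 units, £1,185,731.88):
Code 49.13 is under a tariff-rate quota (threshold 2,891 units). In-quota: 2,891 units at 3.5%; over-quota: 4,216 units at 26.5%.
Pro-rata value split: in-quota = £1,185,731.88 × 2,891/7,107 = £482,334.44; over-quota = £1,185,731.88 − £482,334.44 = £703,397.44.
In-quota duty = £482,334.44 × 3.5% = £16,881.71. Over-quota duty = £703,397.44 × 26.5% = £186,400.32.
Line duty = £16,881.71 + £186,400.32 = £203,282.03.
Line 2 (75.83, Hesmark, 1,821 units, £143,075.97):
Base rate for 75.83 is 2.5% + £0.54/unit.
75.83 has an FTA preferential rate, but origin Hesmark is not Coresta; base rate stands.
Additional duty on 75.83 from Hesmark: +42.9%. Applied ad valorem rate: 2.5% + 42.9% = 45.4%.
Duty = £143,075.97 × 45.4% + 1,821 × £0.54 = £65,939.83.
Total = £203,282.03 + £65,939.83 = £269,221.86.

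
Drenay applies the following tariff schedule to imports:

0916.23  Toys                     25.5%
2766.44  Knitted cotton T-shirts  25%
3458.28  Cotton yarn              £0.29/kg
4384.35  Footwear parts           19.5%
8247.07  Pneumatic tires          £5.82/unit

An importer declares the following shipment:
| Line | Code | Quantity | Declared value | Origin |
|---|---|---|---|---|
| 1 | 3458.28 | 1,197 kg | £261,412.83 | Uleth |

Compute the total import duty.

Line 1 (3458.28, Uleth, 1,197 kg, £261,412.83):
Base rate for 3458.28 is £0.29/kg.
Duty = 1,197 × £0.29 = £347.13.

£347.13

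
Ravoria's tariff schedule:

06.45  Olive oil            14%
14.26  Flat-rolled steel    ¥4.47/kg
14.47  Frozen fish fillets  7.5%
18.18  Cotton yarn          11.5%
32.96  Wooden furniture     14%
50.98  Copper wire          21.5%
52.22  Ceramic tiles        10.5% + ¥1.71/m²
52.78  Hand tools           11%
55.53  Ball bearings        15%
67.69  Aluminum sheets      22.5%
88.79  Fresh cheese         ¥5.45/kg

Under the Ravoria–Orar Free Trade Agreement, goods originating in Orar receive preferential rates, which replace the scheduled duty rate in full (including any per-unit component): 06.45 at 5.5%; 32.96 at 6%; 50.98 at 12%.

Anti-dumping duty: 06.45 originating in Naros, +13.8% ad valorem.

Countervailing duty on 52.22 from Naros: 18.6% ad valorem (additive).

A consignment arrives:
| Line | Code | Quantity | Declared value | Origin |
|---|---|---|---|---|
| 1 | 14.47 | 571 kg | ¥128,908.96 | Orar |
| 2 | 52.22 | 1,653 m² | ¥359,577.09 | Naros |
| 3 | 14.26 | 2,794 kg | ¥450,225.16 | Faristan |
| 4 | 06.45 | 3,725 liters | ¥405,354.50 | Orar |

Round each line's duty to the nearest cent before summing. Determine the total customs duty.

Line 1 (14.47, Orar, 571 kg, ¥128,908.96):
Base rate for 14.47 is 7.5%.
Origin Orar is the FTA partner but 14.47 is not on the preference list; base rate stands.
Duty = ¥128,908.96 × 7.5% = ¥9,668.17.
Line 2 (52.22, Naros, 1,653 m², ¥359,577.09):
Base rate for 52.22 is 10.5% + ¥1.71/m².
Additional duty on 52.22 from Naros: +18.6%. Applied ad valorem rate: 10.5% + 18.6% = 29.1%.
Duty = ¥359,577.09 × 29.1% + 1,653 × ¥1.71 = ¥107,463.56.
Line 3 (14.26, Faristan, 2,794 kg, ¥450,225.16):
Base rate for 14.26 is ¥4.47/kg.
Duty = 2,794 × ¥4.47 = ¥12,489.18.
Line 4 (06.45, Orar, 3,725 liters, ¥405,354.50):
Base rate for 06.45 is 14%.
Origin Orar qualifies under the Ravoria–Orar agreement and 06.45 is covered: preferential rate 5.5% applies instead.
The additional-duty order on 06.45 targets Naros, not Orar; it does not apply.
Duty = ¥405,354.50 × 5.5% = ¥22,294.50.
Total = ¥9,668.17 + ¥107,463.56 + ¥12,489.18 + ¥22,294.50 = ¥151,915.41.

¥151,915.41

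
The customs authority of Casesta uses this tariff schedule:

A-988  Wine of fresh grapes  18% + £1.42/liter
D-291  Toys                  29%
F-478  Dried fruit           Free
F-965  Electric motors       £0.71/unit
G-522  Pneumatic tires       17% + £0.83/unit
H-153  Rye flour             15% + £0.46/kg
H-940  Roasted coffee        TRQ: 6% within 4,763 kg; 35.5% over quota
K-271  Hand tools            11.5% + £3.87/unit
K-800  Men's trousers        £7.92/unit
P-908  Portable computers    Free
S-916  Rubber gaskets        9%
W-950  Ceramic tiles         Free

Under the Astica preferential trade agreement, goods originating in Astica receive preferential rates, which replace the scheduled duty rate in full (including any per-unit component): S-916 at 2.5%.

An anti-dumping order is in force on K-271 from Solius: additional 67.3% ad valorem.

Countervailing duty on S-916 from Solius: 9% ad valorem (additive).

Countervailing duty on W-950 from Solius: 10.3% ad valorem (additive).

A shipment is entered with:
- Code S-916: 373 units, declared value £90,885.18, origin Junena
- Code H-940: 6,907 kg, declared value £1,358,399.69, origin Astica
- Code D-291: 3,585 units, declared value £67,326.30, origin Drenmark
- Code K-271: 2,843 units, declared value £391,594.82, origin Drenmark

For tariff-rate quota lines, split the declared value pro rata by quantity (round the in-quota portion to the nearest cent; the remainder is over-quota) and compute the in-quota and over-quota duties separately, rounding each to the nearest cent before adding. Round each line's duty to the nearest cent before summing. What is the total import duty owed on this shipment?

£289,633.93

Line 1 (S-916, Junena, 373 units, £90,885.18):
Base rate for S-916 is 9%.
S-916 has an FTA preferential rate, but origin Junena is not Astica; base rate stands.
The additional-duty order on S-916 targets Solius, not Junena; it does not apply.
Duty = £90,885.18 × 9% = £8,179.67.
Line 2 (H-940, Astica, 6,907 kg, £1,358,399.69):
Code H-940 is under a tariff-rate quota (threshold 4,763 kg). In-quota: 4,763 kg at 6%; over-quota: 2,144 kg at 35.5%.
Pro-rata value split: in-quota = £1,358,399.69 × 4,763/6,907 = £936,739.21; over-quota = £1,358,399.69 − £936,739.21 = £421,660.48.
In-quota duty = £936,739.21 × 6% = £56,204.35. Over-quota duty = £421,660.48 × 35.5% = £149,689.47.
Line duty = £56,204.35 + £149,689.47 = £205,893.82.
Line 3 (D-291, Drenmark, 3,585 units, £67,326.30):
Base rate for D-291 is 29%.
Duty = £67,326.30 × 29% = £19,524.63.
Line 4 (K-271, Drenmark, 2,843 units, £391,594.82):
Base rate for K-271 is 11.5% + £3.87/unit.
The additional-duty order on K-271 targets Solius, not Drenmark; it does not apply.
Duty = £391,594.82 × 11.5% + 2,843 × £3.87 = £56,035.81.
Total = £8,179.67 + £205,893.82 + £19,524.63 + £56,035.81 = £289,633.93.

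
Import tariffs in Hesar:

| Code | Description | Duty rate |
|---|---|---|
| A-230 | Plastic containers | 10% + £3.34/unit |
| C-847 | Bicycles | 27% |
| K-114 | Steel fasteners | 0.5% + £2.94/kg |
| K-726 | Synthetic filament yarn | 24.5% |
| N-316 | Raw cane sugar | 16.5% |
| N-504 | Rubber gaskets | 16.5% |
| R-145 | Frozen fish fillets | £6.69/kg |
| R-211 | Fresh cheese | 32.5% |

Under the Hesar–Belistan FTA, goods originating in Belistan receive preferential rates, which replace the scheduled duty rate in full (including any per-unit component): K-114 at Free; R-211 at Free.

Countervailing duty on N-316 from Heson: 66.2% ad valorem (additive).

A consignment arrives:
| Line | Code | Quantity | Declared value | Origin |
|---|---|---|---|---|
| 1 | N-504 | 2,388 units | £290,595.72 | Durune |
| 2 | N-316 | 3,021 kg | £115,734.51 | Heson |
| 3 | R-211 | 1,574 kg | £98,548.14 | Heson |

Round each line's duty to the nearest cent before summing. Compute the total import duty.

£175,688.88

Line 1 (N-504, Durune, 2,388 units, £290,595.72):
Base rate for N-504 is 16.5%.
Duty = £290,595.72 × 16.5% = £47,948.29.
Line 2 (N-316, Heson, 3,021 kg, £115,734.51):
Base rate for N-316 is 16.5%.
Additional duty on N-316 from Heson: +66.2%. Applied ad valorem rate: 16.5% + 66.2% = 82.7%.
Duty = £115,734.51 × 82.7% = £95,712.44.
Line 3 (R-211, Heson, 1,574 kg, £98,548.14):
Base rate for R-211 is 32.5%.
R-211 has an FTA preferential rate, but origin Heson is not Belistan; base rate stands.
Duty = £98,548.14 × 32.5% = £32,028.15.
Total = £47,948.29 + £95,712.44 + £32,028.15 = £175,688.88.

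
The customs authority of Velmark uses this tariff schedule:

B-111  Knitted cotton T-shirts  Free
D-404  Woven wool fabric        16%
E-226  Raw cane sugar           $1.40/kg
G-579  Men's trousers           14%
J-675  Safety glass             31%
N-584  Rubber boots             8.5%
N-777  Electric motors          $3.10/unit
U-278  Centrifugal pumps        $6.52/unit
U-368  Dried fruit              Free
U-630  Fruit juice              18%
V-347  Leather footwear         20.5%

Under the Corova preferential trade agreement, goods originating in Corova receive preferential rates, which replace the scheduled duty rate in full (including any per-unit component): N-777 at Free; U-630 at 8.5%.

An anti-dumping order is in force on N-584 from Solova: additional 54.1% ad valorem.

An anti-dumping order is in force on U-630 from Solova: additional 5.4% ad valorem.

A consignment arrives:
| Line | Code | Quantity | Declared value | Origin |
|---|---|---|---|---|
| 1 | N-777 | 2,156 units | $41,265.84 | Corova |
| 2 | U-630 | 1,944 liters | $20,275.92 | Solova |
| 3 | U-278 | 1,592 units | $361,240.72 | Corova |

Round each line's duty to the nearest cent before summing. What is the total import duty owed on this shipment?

Line 1 (N-777, Corova, 2,156 units, $41,265.84):
Base rate for N-777 is $3.10/unit.
Origin Corova qualifies under the Velmark–Corova agreement and N-777 is covered: preferential rate Free applies instead.
Duty = $41,265.84 × 0% = $0.00.
Line 2 (U-630, Solova, 1,944 liters, $20,275.92):
Base rate for U-630 is 18%.
U-630 has an FTA preferential rate, but origin Solova is not Corova; base rate stands.
Additional duty on U-630 from Solova: +5.4%. Applied ad valorem rate: 18% + 5.4% = 23.4%.
Duty = $20,275.92 × 23.4% = $4,744.57.
Line 3 (U-278, Corova, 1,592 units, $361,240.72):
Base rate for U-278 is $6.52/unit.
Origin Corova is the FTA partner but U-278 is not on the preference list; base rate stands.
Duty = 1,592 × $6.52 = $10,379.84.
Total = $0.00 + $4,744.57 + $10,379.84 = $15,124.41.

$15,124.41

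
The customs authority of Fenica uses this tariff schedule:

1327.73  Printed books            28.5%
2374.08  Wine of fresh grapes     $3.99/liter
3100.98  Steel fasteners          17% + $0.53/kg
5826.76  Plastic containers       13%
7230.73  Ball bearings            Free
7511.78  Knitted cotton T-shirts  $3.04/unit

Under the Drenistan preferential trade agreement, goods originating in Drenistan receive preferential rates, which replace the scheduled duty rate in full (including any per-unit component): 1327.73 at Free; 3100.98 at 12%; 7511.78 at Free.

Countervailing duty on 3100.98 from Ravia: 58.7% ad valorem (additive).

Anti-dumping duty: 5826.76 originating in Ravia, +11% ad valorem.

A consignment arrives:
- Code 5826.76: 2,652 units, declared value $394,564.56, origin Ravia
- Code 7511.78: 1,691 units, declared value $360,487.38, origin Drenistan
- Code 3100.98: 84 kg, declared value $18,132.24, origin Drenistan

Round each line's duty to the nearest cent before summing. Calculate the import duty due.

Line 1 (5826.76, Ravia, 2,652 units, $394,564.56):
Base rate for 5826.76 is 13%.
Additional duty on 5826.76 from Ravia: +11%. Applied ad valorem rate: 13% + 11% = 24%.
Duty = $394,564.56 × 24% = $94,695.49.
Line 2 (7511.78, Drenistan, 1,691 units, $360,487.38):
Base rate for 7511.78 is $3.04/unit.
Origin Drenistan qualifies under the Fenica–Drenistan agreement and 7511.78 is covered: preferential rate Free applies instead.
Duty = $360,487.38 × 0% = $0.00.
Line 3 (3100.98, Drenistan, 84 kg, $18,132.24):
Base rate for 3100.98 is 17% + $0.53/kg.
Origin Drenistan qualifies under the Fenica–Drenistan agreement and 3100.98 is covered: preferential rate 12% applies instead.
The additional-duty order on 3100.98 targets Ravia, not Drenistan; it does not apply.
Duty = $18,132.24 × 12% = $2,175.87.
Total = $94,695.49 + $0.00 + $2,175.87 = $96,871.36.

$96,871.36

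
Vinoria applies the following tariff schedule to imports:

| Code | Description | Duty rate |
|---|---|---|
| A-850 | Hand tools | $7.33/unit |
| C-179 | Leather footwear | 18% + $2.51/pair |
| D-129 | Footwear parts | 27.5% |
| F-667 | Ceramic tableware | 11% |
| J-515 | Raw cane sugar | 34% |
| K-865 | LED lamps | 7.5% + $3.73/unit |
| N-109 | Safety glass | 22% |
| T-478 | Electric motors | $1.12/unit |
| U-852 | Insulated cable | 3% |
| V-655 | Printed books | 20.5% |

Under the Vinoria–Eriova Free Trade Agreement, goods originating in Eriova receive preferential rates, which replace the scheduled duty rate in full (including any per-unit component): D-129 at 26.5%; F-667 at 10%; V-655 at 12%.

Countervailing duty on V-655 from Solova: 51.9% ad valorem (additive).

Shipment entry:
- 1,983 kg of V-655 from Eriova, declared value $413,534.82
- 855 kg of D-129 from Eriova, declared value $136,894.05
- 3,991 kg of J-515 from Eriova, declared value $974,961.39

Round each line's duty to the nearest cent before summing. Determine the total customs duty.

$417,387.97

Line 1 (V-655, Eriova, 1,983 kg, $413,534.82):
Base rate for V-655 is 20.5%.
Origin Eriova qualifies under the Vinoria–Eriova agreement and V-655 is covered: preferential rate 12% applies instead.
The additional-duty order on V-655 targets Solova, not Eriova; it does not apply.
Duty = $413,534.82 × 12% = $49,624.18.
Line 2 (D-129, Eriova, 855 kg, $136,894.05):
Base rate for D-129 is 27.5%.
Origin Eriova qualifies under the Vinoria–Eriova agreement and D-129 is covered: preferential rate 26.5% applies instead.
Duty = $136,894.05 × 26.5% = $36,276.92.
Line 3 (J-515, Eriova, 3,991 kg, $974,961.39):
Base rate for J-515 is 34%.
Origin Eriova is the FTA partner but J-515 is not on the preference list; base rate stands.
Duty = $974,961.39 × 34% = $331,486.87.
Total = $49,624.18 + $36,276.92 + $331,486.87 = $417,387.97.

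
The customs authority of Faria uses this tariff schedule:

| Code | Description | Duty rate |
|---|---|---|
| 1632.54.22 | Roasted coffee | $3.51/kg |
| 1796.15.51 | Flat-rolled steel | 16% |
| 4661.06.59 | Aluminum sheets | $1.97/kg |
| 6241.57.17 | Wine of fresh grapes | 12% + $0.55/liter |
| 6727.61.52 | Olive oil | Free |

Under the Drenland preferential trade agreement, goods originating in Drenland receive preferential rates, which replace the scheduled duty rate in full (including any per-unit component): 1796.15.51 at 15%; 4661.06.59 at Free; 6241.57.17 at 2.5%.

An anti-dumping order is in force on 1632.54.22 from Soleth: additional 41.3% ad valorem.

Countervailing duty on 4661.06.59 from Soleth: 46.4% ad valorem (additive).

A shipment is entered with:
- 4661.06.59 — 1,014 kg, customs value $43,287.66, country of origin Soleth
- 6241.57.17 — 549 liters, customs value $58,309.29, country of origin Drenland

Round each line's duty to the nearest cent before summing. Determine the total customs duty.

$23,540.78

Line 1 (4661.06.59, Soleth, 1,014 kg, $43,287.66):
Base rate for 4661.06.59 is $1.97/kg.
4661.06.59 has an FTA preferential rate, but origin Soleth is not Drenland; base rate stands.
Additional duty on 4661.06.59 from Soleth: +46.4% ad valorem. Applied ad valorem rate = 46.4%.
Duty = $43,287.66 × 46.4% + 1,014 × $1.97 = $22,083.05.
Line 2 (6241.57.17, Drenland, 549 liters, $58,309.29):
Base rate for 6241.57.17 is 12% + $0.55/liter.
Origin Drenland qualifies under the Faria–Drenland agreement and 6241.57.17 is covered: preferential rate 2.5% applies instead.
Duty = $58,309.29 × 2.5% = $1,457.73.
Total = $22,083.05 + $1,457.73 = $23,540.78.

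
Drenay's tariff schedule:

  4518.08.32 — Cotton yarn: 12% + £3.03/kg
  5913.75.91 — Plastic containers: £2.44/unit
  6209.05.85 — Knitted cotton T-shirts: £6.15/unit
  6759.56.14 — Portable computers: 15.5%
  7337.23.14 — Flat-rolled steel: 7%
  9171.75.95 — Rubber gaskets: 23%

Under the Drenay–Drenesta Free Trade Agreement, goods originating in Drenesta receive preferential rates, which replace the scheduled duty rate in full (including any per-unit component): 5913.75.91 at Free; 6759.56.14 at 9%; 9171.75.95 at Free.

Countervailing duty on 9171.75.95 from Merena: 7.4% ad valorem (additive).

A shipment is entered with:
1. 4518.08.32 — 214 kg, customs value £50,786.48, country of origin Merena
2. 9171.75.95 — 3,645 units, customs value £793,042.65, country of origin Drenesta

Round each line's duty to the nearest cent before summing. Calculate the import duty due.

Line 1 (4518.08.32, Merena, 214 kg, £50,786.48):
Base rate for 4518.08.32 is 12% + £3.03/kg.
Duty = £50,786.48 × 12% + 214 × £3.03 = £6,742.80.
Line 2 (9171.75.95, Drenesta, 3,645 units, £793,042.65):
Base rate for 9171.75.95 is 23%.
Origin Drenesta qualifies under the Drenay–Drenesta agreement and 9171.75.95 is covered: preferential rate Free applies instead.
The additional-duty order on 9171.75.95 targets Merena, not Drenesta; it does not apply.
Duty = £793,042.65 × 0% = £0.00.
Total = £6,742.80 + £0.00 = £6,742.80.

£6,742.80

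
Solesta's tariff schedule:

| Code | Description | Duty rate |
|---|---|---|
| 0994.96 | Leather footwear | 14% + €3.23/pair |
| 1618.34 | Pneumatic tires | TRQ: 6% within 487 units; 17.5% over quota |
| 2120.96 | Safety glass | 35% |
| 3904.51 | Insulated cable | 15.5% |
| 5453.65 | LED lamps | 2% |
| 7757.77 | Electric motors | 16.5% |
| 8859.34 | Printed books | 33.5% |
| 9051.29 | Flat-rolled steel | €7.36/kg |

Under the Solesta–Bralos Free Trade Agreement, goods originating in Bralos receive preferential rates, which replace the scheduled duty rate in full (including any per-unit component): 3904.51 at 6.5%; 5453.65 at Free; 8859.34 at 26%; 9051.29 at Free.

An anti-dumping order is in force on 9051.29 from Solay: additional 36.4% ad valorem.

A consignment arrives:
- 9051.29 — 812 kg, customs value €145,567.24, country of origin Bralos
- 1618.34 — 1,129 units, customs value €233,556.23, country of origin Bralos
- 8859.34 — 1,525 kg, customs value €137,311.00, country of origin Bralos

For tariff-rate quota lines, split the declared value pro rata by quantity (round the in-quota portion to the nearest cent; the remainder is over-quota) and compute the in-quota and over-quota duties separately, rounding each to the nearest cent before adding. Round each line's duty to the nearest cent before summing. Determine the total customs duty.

€64,987.44

Line 1 (9051.29, Bralos, 812 kg, €145,567.24):
Base rate for 9051.29 is €7.36/kg.
Origin Bralos qualifies under the Solesta–Bralos agreement and 9051.29 is covered: preferential rate Free applies instead.
The additional-duty order on 9051.29 targets Solay, not Bralos; it does not apply.
Duty = €145,567.24 × 0% = €0.00.
Line 2 (1618.34, Bralos, 1,129 units, €233,556.23):
Code 1618.34 is under a tariff-rate quota (threshold 487 units). In-quota: 487 units at 6%; over-quota: 642 units at 17.5%.
Pro-rata value split: in-quota = €233,556.23 × 487/1,129 = €100,745.69; over-quota = €233,556.23 − €100,745.69 = €132,810.54.
In-quota duty = €100,745.69 × 6% = €6,044.74. Over-quota duty = €132,810.54 × 17.5% = €23,241.84.
Line duty = €6,044.74 + €23,241.84 = €29,286.58.
Line 3 (8859.34, Bralos, 1,525 kg, €137,311.00):
Base rate for 8859.34 is 33.5%.
Origin Bralos qualifies under the Solesta–Bralos agreement and 8859.34 is covered: preferential rate 26% applies instead.
Duty = €137,311.00 × 26% = €35,700.86.
Total = €0.00 + €29,286.58 + €35,700.86 = €64,987.44.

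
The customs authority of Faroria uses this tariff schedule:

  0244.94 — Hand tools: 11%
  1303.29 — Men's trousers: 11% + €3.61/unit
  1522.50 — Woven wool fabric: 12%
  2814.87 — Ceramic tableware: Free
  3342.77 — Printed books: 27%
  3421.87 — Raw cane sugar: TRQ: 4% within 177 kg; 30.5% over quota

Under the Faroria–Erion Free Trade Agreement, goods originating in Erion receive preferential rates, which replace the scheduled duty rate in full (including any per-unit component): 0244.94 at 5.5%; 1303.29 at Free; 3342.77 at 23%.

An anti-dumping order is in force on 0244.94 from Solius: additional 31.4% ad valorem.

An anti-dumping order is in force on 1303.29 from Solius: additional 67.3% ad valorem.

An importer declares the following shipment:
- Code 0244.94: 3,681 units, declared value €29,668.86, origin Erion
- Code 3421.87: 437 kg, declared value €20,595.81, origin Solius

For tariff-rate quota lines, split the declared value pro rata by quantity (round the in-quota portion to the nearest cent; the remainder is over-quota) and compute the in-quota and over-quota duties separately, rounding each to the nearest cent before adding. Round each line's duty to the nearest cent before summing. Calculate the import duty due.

€5,702.88

Line 1 (0244.94, Erion, 3,681 units, €29,668.86):
Base rate for 0244.94 is 11%.
Origin Erion qualifies under the Faroria–Erion agreement and 0244.94 is covered: preferential rate 5.5% applies instead.
The additional-duty order on 0244.94 targets Solius, not Erion; it does not apply.
Duty = €29,668.86 × 5.5% = €1,631.79.
Line 2 (3421.87, Solius, 437 kg, €20,595.81):
Code 3421.87 is under a tariff-rate quota (threshold 177 kg). In-quota: 177 kg at 4%; over-quota: 260 kg at 30.5%.
Pro-rata value split: in-quota = €20,595.81 × 177/437 = €8,342.01; over-quota = €20,595.81 − €8,342.01 = €12,253.80.
In-quota duty = €8,342.01 × 4% = €333.68. Over-quota duty = €12,253.80 × 30.5% = €3,737.41.
Line duty = €333.68 + €3,737.41 = €4,071.09.
Total = €1,631.79 + €4,071.09 = €5,702.88.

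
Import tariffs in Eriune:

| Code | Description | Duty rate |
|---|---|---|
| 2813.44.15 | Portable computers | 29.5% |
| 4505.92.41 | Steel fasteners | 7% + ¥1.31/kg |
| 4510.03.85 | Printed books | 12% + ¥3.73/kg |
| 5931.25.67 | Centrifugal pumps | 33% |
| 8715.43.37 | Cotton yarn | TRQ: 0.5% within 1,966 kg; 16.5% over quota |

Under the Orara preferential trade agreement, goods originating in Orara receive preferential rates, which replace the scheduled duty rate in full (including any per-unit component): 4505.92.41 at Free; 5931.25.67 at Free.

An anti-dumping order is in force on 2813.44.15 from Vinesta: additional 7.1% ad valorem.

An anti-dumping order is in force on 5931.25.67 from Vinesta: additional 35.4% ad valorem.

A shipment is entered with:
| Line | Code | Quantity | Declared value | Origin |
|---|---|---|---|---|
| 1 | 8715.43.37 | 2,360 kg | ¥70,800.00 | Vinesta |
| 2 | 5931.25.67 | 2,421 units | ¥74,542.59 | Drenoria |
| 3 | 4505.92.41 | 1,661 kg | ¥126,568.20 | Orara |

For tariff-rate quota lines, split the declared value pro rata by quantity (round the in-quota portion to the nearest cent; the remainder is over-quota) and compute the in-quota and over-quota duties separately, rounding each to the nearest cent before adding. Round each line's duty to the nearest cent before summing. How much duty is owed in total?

Line 1 (8715.43.37, Vinesta, 2,360 kg, ¥70,800.00):
Code 8715.43.37 is under a tariff-rate quota (threshold 1,966 kg). In-quota: 1,966 kg at 0.5%; over-quota: 394 kg at 16.5%.
Pro-rata value split: in-quota = ¥70,800.00 × 1,966/2,360 = ¥58,980.00; over-quota = ¥70,800.00 − ¥58,980.00 = ¥11,820.00.
In-quota duty = ¥58,980.00 × 0.5% = ¥294.90. Over-quota duty = ¥11,820.00 × 16.5% = ¥1,950.30.
Line duty = ¥294.90 + ¥1,950.30 = ¥2,245.20.
Line 2 (5931.25.67, Drenoria, 2,421 units, ¥74,542.59):
Base rate for 5931.25.67 is 33%.
5931.25.67 has an FTA preferential rate, but origin Drenoria is not Orara; base rate stands.
The additional-duty order on 5931.25.67 targets Vinesta, not Drenoria; it does not apply.
Duty = ¥74,542.59 × 33% = ¥24,599.05.
Line 3 (4505.92.41, Orara, 1,661 kg, ¥126,568.20):
Base rate for 4505.92.41 is 7% + ¥1.31/kg.
Origin Orara qualifies under the Eriune–Orara agreement and 4505.92.41 is covered: preferential rate Free applies instead.
Duty = ¥126,568.20 × 0% = ¥0.00.
Total = ¥2,245.20 + ¥24,599.05 + ¥0.00 = ¥26,844.25.

¥26,844.25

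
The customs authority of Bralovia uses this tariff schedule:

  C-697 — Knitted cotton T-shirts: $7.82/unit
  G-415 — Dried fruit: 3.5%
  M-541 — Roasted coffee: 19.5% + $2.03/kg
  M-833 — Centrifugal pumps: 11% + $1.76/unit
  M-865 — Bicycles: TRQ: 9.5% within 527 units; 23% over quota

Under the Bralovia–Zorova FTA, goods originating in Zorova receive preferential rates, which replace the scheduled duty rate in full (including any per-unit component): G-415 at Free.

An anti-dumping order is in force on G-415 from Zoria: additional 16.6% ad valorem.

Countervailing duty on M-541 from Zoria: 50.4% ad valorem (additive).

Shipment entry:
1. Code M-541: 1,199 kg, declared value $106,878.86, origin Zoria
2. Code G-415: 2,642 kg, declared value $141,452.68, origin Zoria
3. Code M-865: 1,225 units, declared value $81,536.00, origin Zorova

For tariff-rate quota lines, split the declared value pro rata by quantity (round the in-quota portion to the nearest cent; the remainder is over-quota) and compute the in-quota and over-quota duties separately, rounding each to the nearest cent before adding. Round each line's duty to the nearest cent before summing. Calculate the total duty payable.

Line 1 (M-541, Zoria, 1,199 kg, $106,878.86):
Base rate for M-541 is 19.5% + $2.03/kg.
Additional duty on M-541 from Zoria: +50.4%. Applied ad valorem rate: 19.5% + 50.4% = 69.9%.
Duty = $106,878.86 × 69.9% + 1,199 × $2.03 = $77,142.29.
Line 2 (G-415, Zoria, 2,642 kg, $141,452.68):
Base rate for G-415 is 3.5%.
G-415 has an FTA preferential rate, but origin Zoria is not Zorova; base rate stands.
Additional duty on G-415 from Zoria: +16.6%. Applied ad valorem rate: 3.5% + 16.6% = 20.1%.
Duty = $141,452.68 × 20.1% = $28,431.99.
Line 3 (M-865, Zorova, 1,225 units, $81,536.00):
Code M-865 is under a tariff-rate quota (threshold 527 units). In-quota: 527 units at 9.5%; over-quota: 698 units at 23%.
Pro-rata value split: in-quota = $81,536.00 × 527/1,225 = $35,077.12; over-quota = $81,536.00 − $35,077.12 = $46,458.88.
In-quota duty = $35,077.12 × 9.5% = $3,332.33. Over-quota duty = $46,458.88 × 23% = $10,685.54.
Line duty = $3,332.33 + $10,685.54 = $14,017.87.
Total = $77,142.29 + $28,431.99 + $14,017.87 = $119,592.15.

$119,592.15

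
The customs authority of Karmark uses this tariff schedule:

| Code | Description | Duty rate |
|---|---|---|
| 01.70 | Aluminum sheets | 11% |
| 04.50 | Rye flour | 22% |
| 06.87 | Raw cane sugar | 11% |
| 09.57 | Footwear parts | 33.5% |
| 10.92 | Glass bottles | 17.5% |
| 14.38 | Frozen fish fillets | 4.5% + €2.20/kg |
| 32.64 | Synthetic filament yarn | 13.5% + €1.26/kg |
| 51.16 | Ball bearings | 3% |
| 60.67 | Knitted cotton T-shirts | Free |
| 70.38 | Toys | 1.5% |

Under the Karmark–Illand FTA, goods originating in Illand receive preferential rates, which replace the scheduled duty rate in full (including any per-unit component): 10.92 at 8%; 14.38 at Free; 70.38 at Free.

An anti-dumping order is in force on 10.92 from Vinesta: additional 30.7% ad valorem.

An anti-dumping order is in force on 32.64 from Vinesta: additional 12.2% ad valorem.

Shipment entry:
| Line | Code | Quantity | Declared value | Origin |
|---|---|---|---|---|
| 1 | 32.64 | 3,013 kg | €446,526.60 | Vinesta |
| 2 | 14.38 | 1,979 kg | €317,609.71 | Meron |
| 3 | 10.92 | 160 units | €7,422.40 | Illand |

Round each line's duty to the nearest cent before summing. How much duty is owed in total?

€137,793.75

Line 1 (32.64, Vinesta, 3,013 kg, €446,526.60):
Base rate for 32.64 is 13.5% + €1.26/kg.
Additional duty on 32.64 from Vinesta: +12.2%. Applied ad valorem rate: 13.5% + 12.2% = 25.7%.
Duty = €446,526.60 × 25.7% + 3,013 × €1.26 = €118,553.72.
Line 2 (14.38, Meron, 1,979 kg, €317,609.71):
Base rate for 14.38 is 4.5% + €2.20/kg.
14.38 has an FTA preferential rate, but origin Meron is not Illand; base rate stands.
Duty = €317,609.71 × 4.5% + 1,979 × €2.20 = €18,646.24.
Line 3 (10.92, Illand, 160 units, €7,422.40):
Base rate for 10.92 is 17.5%.
Origin Illand qualifies under the Karmark–Illand agreement and 10.92 is covered: preferential rate 8% applies instead.
The additional-duty order on 10.92 targets Vinesta, not Illand; it does not apply.
Duty = €7,422.40 × 8% = €593.79.
Total = €118,553.72 + €18,646.24 + €593.79 = €137,793.75.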